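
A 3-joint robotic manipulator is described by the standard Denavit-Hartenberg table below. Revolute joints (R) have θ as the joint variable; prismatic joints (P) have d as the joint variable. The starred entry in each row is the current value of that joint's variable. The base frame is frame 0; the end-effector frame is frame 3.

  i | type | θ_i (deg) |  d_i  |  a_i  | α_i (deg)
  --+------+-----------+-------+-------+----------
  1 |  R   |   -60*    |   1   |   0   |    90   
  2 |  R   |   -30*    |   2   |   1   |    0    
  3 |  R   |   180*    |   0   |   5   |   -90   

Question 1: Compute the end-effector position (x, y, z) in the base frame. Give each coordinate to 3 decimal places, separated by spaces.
after link 1: o_1 = (0.0000, 0.0000, 1.0000)
after link 2: o_2 = (-1.2990, -1.7500, 0.5000)
after link 3: o_3 = (-3.4641, 2.0000, 3.0000)

-3.464 2.000 3.000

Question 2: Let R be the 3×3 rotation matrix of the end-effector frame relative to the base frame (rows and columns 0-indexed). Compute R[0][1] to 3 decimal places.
End-effector y-axis (col 1 of R) = (0.8660,0.5000,-0.0000)
R[0][1] = 0.8660

0.866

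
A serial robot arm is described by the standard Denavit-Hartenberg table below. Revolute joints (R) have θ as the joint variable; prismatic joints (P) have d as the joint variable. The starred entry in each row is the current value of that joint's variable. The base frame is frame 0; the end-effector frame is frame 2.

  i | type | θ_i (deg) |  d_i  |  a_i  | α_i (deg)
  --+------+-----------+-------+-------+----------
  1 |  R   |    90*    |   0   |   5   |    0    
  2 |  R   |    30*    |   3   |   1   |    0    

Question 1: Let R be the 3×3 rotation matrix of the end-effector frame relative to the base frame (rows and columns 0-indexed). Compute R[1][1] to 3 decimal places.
End-effector y-axis (col 1 of R) = (-0.8660,-0.5000,0.0000)
R[1][1] = -0.5000

-0.500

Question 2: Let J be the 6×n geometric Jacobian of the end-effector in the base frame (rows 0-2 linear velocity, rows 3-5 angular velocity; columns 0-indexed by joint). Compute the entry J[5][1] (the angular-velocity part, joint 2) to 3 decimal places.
axis z_1 = (0.0000,0.0000,1.0000); lever o_n−o_1 = (-0.5000,0.8660,3.0000)
cross product → J_v[:, 1] = (-0.8660,-0.5000,0.0000)
J_ω[:, 1] = z_1
entry J[5][1] = 1.0000

1.000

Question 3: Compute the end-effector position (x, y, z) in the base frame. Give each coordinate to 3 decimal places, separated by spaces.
after link 1: o_1 = (0.0000, 5.0000, 0.0000)
after link 2: o_2 = (-0.5000, 5.8660, 3.0000)

-0.500 5.866 3.000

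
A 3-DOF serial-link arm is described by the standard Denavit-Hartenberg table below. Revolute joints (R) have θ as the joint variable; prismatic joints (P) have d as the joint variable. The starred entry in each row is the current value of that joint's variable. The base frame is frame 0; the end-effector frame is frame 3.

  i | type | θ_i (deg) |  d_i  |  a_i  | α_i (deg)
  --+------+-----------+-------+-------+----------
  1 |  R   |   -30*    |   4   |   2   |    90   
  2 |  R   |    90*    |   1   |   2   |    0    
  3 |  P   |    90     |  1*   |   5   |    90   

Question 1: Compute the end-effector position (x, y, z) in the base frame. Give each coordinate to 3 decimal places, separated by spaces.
after link 1: o_1 = (1.7321, -1.0000, 4.0000)
after link 2: o_2 = (1.2321, -1.8660, 6.0000)
after link 3: o_3 = (-3.5981, -0.2321, 6.0000)

-3.598 -0.232 6.000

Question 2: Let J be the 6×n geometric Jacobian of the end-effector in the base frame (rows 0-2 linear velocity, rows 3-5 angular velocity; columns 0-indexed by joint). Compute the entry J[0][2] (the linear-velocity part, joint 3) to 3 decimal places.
-0.500

prismatic axis z_2 = (-0.5000,-0.8660,0.0000)
J_v[:, 2] = z_2; J_ω[:, 2] = (0,0,0)
entry J[0][2] = -0.5000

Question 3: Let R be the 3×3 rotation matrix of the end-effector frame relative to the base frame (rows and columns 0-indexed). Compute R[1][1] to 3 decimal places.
End-effector y-axis (col 1 of R) = (-0.5000,-0.8660,0.0000)
R[1][1] = -0.8660

-0.866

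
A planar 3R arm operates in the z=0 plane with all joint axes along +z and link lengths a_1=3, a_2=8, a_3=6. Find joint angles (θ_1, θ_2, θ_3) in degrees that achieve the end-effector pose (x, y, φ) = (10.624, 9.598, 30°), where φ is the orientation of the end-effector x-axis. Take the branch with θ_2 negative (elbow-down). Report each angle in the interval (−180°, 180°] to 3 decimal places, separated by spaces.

120.007 -90.006 -0.001

wrist centre = target − a_3·(cos φ, sin φ) = (5.4278, 6.5980)
cos θ_2 = (72.9951−3²−8²)/(2·3·8) = -0.0001; θ_2 = -90.0058° (elbow-down)
β = atan2(6.5980,5.4278) = 50.5576°; ψ = atan2(-8.0000,2.9992) = -69.4490°
θ_1 = β − ψ = 120.0066°
θ_3 = φ − θ_1 − θ_2 = -0.0008° (wrapped to (-180°,180°])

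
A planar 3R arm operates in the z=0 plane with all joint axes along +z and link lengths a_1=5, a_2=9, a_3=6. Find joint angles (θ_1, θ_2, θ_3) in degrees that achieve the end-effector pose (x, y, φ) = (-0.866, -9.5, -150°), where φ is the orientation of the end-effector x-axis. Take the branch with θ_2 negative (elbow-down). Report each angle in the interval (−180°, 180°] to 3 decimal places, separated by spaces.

wrist centre = target − a_3·(cos φ, sin φ) = (4.3302, -6.5000)
cos θ_2 = (61.0002−5²−9²)/(2·5·9) = -0.5000; θ_2 = -119.9998° (elbow-down)
β = atan2(-6.5000,4.3302) = -56.3293°; ψ = atan2(-7.7942,0.5000) = -86.3293°
θ_1 = β − ψ = 30.0000°
θ_3 = φ − θ_1 − θ_2 = -60.0002° (wrapped to (-180°,180°])

30.000 -120.000 -60.000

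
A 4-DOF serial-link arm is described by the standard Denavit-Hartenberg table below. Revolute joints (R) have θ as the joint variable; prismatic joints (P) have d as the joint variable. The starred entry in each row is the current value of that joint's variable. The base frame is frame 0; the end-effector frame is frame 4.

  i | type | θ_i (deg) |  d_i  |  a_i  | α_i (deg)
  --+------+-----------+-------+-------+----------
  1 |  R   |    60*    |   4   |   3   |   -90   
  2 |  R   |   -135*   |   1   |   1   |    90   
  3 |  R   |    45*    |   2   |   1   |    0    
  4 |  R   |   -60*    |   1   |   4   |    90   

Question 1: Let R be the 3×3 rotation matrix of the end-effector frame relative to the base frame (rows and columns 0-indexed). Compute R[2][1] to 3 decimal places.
-0.707

End-effector y-axis (col 1 of R) = (-0.3536,-0.6124,-0.7071)
R[2][1] = -0.7071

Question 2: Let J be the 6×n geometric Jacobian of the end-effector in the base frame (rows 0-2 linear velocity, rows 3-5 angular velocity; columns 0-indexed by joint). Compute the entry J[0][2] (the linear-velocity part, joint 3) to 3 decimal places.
axis z_2 = (-0.3536,-0.6124,-0.7071); lever o_n−o_2 = (-2.3925,-4.8002,1.1107)
cross product → J_v[:, 2] = (-4.0745,2.0844,0.2321)
J_ω[:, 2] = z_2
entry J[0][2] = -4.0745

-4.074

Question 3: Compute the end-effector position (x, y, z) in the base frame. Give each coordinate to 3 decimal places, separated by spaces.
after link 1: o_1 = (1.5000, 2.5981, 4.0000)
after link 2: o_2 = (0.2804, 2.4857, 4.7071)
after link 3: o_3 = (-1.2891, 1.1815, 3.7929)
after link 4: o_4 = (-2.1121, -2.3145, 5.8178)

-2.112 -2.315 5.818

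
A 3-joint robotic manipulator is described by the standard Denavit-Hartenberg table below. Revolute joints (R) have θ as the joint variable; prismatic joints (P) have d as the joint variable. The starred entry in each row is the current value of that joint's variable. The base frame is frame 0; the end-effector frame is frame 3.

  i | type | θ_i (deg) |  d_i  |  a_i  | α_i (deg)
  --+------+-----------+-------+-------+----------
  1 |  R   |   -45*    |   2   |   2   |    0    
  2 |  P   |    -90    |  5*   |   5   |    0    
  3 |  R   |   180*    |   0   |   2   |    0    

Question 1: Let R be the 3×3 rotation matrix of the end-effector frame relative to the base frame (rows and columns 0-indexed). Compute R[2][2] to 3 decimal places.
1.000

End-effector z-axis (col 2 of R) = (0.0000,0.0000,1.0000)
R[2][2] = 1.0000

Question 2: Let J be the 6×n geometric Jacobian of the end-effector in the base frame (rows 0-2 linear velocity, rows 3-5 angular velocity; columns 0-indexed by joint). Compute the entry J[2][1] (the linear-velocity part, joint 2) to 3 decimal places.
prismatic axis z_1 = (0.0000,0.0000,1.0000)
J_v[:, 1] = z_1; J_ω[:, 1] = (0,0,0)
entry J[2][1] = 1.0000

1.000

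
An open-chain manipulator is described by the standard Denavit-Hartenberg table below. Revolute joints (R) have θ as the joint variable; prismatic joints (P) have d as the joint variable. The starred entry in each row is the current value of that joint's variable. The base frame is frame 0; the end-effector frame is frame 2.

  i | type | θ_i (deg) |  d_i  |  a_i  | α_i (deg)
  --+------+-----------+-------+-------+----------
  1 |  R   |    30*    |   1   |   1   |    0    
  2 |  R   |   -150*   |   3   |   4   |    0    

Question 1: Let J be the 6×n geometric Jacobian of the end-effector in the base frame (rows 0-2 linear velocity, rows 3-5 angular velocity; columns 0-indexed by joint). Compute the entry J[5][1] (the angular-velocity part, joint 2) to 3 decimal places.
1.000

axis z_1 = (0.0000,0.0000,1.0000); lever o_n−o_1 = (-2.0000,-3.4641,3.0000)
cross product → J_v[:, 1] = (3.4641,-2.0000,0.0000)
J_ω[:, 1] = z_1
entry J[5][1] = 1.0000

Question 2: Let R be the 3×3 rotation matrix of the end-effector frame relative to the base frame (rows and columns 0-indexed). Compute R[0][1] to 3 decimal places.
0.866

End-effector y-axis (col 1 of R) = (0.8660,-0.5000,0.0000)
R[0][1] = 0.8660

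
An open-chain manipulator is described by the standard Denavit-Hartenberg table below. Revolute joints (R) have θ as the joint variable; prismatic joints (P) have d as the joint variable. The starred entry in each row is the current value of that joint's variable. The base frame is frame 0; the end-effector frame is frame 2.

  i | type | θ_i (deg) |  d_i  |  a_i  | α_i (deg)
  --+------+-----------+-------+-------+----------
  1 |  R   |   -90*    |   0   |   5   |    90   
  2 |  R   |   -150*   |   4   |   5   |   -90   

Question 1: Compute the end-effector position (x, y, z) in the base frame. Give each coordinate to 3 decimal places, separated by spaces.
-4.000 -0.670 -2.500

after link 1: o_1 = (0.0000, -5.0000, 0.0000)
after link 2: o_2 = (-4.0000, -0.6699, -2.5000)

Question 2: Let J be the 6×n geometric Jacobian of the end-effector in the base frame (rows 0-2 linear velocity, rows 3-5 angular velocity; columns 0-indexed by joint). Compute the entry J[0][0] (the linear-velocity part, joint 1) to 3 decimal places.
0.670

axis z_0 = ẑ; lever o_n−o_0 = (-4.0000,-0.6699,-2.5000)
cross product → J_v[:, 0] = (0.6699,-4.0000,0.0000)
J_ω[:, 0] = z_0
entry J[0][0] = 0.6699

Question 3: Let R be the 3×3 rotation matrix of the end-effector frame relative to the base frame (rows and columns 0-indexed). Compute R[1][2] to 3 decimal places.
End-effector z-axis (col 2 of R) = (-0.0000,-0.5000,-0.8660)
R[1][2] = -0.5000

-0.500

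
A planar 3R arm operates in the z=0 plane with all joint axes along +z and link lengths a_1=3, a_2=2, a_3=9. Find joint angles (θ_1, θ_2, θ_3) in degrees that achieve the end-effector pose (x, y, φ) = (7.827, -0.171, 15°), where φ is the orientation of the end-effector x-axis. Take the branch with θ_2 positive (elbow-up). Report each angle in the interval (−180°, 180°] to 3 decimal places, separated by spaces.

wrist centre = target − a_3·(cos φ, sin φ) = (-0.8663, -2.5004)
cos θ_2 = (7.0024−3²−2²)/(2·3·2) = -0.4998; θ_2 = 119.9868° (elbow-up)
β = atan2(-2.5004,-0.8663) = -109.1103°; ψ = atan2(1.7323,2.0004) = 40.8915°
θ_1 = β − ψ = -150.0018°
θ_3 = φ − θ_1 − θ_2 = 45.0149° (wrapped to (-180°,180°])

-150.002 119.987 45.015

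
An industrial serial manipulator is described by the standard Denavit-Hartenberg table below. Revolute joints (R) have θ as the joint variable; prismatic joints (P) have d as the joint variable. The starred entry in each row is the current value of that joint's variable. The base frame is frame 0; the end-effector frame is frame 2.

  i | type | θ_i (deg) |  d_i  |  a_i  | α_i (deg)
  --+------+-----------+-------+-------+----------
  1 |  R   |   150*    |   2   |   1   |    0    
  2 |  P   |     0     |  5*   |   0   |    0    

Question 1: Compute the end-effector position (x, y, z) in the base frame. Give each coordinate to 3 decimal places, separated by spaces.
-0.866 0.500 7.000

after link 1: o_1 = (-0.8660, 0.5000, 2.0000)
after link 2: o_2 = (-0.8660, 0.5000, 7.0000)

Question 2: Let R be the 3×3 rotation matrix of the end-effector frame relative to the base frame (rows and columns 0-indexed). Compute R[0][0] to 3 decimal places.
End-effector x-axis (col 0 of R) = (-0.8660,0.5000,0.0000)
R[0][0] = -0.8660

-0.866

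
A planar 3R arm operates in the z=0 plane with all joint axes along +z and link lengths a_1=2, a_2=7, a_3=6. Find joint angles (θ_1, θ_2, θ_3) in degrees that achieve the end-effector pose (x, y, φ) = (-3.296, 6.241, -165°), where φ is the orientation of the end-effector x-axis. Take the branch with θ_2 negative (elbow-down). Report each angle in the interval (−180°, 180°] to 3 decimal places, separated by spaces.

120.016 -60.017 135.000

wrist centre = target − a_3·(cos φ, sin φ) = (2.4996, 7.7939)
cos θ_2 = (66.9929−2²−7²)/(2·2·7) = 0.4997; θ_2 = -60.0168° (elbow-down)
β = atan2(7.7939,2.4996) = 72.2186°; ψ = atan2(-6.0632,5.4982) = -47.7977°
θ_1 = β − ψ = 120.0164°
θ_3 = φ − θ_1 − θ_2 = 135.0005° (wrapped to (-180°,180°])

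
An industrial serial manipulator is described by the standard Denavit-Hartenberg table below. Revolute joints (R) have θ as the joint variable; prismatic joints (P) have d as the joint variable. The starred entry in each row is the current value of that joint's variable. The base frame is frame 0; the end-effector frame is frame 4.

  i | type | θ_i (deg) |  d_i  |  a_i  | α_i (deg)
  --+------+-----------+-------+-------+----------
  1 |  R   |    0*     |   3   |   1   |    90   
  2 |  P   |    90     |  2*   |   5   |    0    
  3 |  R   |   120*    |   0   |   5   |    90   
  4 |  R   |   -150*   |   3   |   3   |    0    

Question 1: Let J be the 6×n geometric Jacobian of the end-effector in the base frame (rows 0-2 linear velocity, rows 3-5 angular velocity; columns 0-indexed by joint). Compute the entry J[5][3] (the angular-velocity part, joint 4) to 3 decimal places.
axis z_3 = (-0.5000,-0.0000,0.8660); lever o_n−o_3 = (0.7500,1.5000,3.8971)
cross product → J_v[:, 3] = (-1.2990,2.5981,-0.7500)
J_ω[:, 3] = z_3
entry J[5][3] = 0.8660

0.866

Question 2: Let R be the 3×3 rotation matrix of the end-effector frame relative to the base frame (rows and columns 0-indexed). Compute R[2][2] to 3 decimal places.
0.866

End-effector z-axis (col 2 of R) = (-0.5000,-0.0000,0.8660)
R[2][2] = 0.8660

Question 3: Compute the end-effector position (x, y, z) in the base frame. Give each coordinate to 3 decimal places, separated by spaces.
-2.580 -0.500 9.397

after link 1: o_1 = (1.0000, 0.0000, 3.0000)
after link 2: o_2 = (1.0000, -2.0000, 8.0000)
after link 3: o_3 = (-3.3301, -2.0000, 5.5000)
after link 4: o_4 = (-2.5801, -0.5000, 9.3971)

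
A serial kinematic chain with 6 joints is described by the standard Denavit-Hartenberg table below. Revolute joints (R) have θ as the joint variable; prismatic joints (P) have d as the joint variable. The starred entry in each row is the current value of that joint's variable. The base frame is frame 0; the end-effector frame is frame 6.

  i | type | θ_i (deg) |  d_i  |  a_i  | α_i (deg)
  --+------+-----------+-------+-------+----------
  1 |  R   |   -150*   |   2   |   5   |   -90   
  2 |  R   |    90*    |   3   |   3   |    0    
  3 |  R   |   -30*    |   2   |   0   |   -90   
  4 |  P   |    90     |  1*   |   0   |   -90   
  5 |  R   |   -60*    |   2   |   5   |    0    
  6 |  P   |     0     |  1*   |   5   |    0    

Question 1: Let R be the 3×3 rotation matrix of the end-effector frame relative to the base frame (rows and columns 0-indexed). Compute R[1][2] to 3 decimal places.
0.250

End-effector z-axis (col 2 of R) = (0.4330,0.2500,0.8660)
R[1][2] = 0.2500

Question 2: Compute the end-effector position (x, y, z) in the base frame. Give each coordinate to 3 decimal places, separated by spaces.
4.214 2.433 -3.232

after link 1: o_1 = (-4.3301, -2.5000, 2.0000)
after link 2: o_2 = (-2.8301, -5.0981, -1.0000)
after link 3: o_3 = (-1.8301, -6.8301, -1.0000)
after link 4: o_4 = (-1.0801, -6.3971, -1.5000)
after link 5: o_5 = (1.7835, -1.8571, -1.9330)
after link 6: o_6 = (4.2141, 2.4330, -3.2321)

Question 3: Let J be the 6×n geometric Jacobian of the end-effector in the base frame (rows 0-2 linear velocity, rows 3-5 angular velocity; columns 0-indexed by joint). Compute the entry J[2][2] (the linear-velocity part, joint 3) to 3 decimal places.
axis z_2 = (0.5000,-0.8660,0.0000); lever o_n−o_2 = (7.0442,7.5311,-2.2321)
cross product → J_v[:, 2] = (1.9330,1.1160,9.8660)
J_ω[:, 2] = z_2
entry J[2][2] = 9.8660

9.866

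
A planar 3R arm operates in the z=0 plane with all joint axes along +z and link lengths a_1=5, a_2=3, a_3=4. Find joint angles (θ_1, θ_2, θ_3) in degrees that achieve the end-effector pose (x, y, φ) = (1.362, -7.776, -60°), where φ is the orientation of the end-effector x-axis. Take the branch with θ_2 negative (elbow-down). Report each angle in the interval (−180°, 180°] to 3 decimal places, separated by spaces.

-61.830 -120.001 121.831

wrist centre = target − a_3·(cos φ, sin φ) = (-0.6380, -4.3119)
cos θ_2 = (18.9995−5²−3²)/(2·5·3) = -0.5000; θ_2 = -120.0011° (elbow-down)
β = atan2(-4.3119,-0.6380) = -98.4166°; ψ = atan2(-2.5980,3.5000) = -36.5869°
θ_1 = β − ψ = -61.8297°
θ_3 = φ − θ_1 − θ_2 = 121.8308° (wrapped to (-180°,180°])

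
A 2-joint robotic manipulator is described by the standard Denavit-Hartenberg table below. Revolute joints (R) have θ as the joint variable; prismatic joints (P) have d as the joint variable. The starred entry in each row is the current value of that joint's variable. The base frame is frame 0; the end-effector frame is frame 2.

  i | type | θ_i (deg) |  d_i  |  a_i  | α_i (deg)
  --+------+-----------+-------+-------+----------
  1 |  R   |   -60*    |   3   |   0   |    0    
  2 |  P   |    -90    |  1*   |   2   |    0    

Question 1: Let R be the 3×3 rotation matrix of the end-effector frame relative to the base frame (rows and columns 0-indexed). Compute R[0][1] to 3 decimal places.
0.500

End-effector y-axis (col 1 of R) = (0.5000,-0.8660,0.0000)
R[0][1] = 0.5000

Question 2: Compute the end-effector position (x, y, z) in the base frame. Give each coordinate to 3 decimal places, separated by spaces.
after link 1: o_1 = (0.0000, 0.0000, 3.0000)
after link 2: o_2 = (-1.7321, -1.0000, 4.0000)

-1.732 -1.000 4.000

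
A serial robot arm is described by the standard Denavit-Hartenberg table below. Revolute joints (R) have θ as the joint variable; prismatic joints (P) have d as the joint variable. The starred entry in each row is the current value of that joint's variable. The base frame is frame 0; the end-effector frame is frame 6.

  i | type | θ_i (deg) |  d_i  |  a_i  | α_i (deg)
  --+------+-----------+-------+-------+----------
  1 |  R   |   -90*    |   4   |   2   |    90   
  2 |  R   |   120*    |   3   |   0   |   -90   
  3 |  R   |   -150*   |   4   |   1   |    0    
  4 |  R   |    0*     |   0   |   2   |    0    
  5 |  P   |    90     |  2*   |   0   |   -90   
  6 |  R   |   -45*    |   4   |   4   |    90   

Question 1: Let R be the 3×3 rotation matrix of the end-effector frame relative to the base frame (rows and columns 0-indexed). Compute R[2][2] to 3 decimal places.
-0.660

End-effector z-axis (col 2 of R) = (0.6124,0.4356,-0.6597)
R[2][2] = -0.6597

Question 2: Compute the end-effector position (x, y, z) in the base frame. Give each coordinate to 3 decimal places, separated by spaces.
-4.949 6.786 1.561

after link 1: o_1 = (0.0000, -2.0000, 4.0000)
after link 2: o_2 = (-3.0000, -2.0000, 4.0000)
after link 3: o_3 = (-3.5000, 1.0311, 1.2500)
after link 4: o_4 = (-4.5000, 0.1651, -0.2500)
after link 5: o_5 = (-4.5000, 1.8971, -1.2500)
after link 6: o_6 = (-4.9495, 6.7858, 1.5605)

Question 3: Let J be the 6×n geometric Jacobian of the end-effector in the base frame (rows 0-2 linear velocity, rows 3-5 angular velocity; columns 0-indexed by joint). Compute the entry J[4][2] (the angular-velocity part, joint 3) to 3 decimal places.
axis z_2 = (-0.0000,0.8660,-0.5000); lever o_n−o_2 = (-1.9495,8.7858,-2.4395)
cross product → J_v[:, 2] = (2.2802,0.9747,1.6883)
J_ω[:, 2] = z_2
entry J[4][2] = 0.8660

0.866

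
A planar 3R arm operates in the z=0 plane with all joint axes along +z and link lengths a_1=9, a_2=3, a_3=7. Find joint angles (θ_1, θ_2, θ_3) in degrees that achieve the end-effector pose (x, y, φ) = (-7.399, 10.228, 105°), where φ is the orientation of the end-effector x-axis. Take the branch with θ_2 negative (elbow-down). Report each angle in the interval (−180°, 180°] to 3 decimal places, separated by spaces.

wrist centre = target − a_3·(cos φ, sin φ) = (-5.5873, 3.4665)
cos θ_2 = (43.2343−9²−3²)/(2·9·3) = -0.8660; θ_2 = -150.0007° (elbow-down)
β = atan2(3.4665,-5.5873) = 148.1832°; ψ = atan2(-1.5000,6.4019) = -13.1866°
θ_1 = β − ψ = 161.3698°
θ_3 = φ − θ_1 − θ_2 = 93.6309° (wrapped to (-180°,180°])

161.370 -150.001 93.631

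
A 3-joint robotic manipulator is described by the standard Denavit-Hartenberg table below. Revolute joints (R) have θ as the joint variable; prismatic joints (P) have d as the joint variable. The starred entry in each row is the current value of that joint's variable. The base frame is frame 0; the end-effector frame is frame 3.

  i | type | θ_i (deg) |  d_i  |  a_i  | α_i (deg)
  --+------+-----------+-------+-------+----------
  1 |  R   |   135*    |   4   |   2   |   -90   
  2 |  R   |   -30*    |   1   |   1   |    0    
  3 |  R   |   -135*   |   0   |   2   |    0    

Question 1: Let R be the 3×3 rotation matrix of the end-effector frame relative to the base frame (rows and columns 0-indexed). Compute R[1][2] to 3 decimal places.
-0.707

End-effector z-axis (col 2 of R) = (-0.7071,-0.7071,0.0000)
R[1][2] = -0.7071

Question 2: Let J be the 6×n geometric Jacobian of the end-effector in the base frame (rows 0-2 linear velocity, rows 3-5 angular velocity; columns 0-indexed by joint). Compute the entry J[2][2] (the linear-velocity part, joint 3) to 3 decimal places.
1.932

axis z_2 = (-0.7071,-0.7071,0.0000); lever o_n−o_2 = (1.3660,-1.3660,0.5176)
cross product → J_v[:, 2] = (-0.3660,0.3660,1.9319)
J_ω[:, 2] = z_2
entry J[2][2] = 1.9319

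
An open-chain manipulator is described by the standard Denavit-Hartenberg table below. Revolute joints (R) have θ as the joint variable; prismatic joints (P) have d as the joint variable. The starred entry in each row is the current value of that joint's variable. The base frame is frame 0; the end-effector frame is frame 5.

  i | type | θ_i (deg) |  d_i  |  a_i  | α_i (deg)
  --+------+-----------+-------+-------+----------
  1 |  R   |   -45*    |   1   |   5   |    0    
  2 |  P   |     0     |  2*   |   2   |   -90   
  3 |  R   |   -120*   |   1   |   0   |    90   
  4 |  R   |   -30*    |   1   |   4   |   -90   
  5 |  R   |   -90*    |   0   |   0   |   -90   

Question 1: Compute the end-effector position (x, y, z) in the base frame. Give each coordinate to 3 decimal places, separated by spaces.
after link 1: o_1 = (3.5355, -3.5355, 1.0000)
after link 2: o_2 = (4.9497, -4.9497, 3.0000)
after link 3: o_3 = (5.6569, -4.2426, 3.0000)
after link 4: o_4 = (2.4055, -3.8197, 5.5000)
after link 5: o_5 = (2.4055, -3.8197, 5.5000)

2.406 -3.820 5.500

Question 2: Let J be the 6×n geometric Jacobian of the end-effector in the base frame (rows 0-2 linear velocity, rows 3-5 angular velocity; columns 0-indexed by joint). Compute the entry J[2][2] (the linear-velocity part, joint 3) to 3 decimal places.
axis z_2 = (0.7071,0.7071,0.0000); lever o_n−o_2 = (-2.5442,1.1300,2.5000)
cross product → J_v[:, 2] = (1.7678,-1.7678,2.5981)
J_ω[:, 2] = z_2
entry J[2][2] = 2.5981

2.598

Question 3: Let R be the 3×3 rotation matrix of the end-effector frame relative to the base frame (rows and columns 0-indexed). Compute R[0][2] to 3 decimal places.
-0.660

End-effector z-axis (col 2 of R) = (-0.6597,-0.0474,0.7500)
R[0][2] = -0.6597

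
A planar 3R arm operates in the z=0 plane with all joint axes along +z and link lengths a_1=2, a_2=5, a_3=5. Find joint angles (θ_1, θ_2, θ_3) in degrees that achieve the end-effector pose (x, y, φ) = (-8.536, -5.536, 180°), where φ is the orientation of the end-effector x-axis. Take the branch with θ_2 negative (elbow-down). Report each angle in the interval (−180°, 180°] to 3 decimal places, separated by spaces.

-90.027 -44.966 -45.008

wrist centre = target − a_3·(cos φ, sin φ) = (-3.5360, -5.5360)
cos θ_2 = (43.1506−2²−5²)/(2·2·5) = 0.7075; θ_2 = -44.9657° (elbow-down)
β = atan2(-5.5360,-3.5360) = -122.5675°; ψ = atan2(-3.5334,5.5376) = -32.5408°
θ_1 = β − ψ = -90.0267°
θ_3 = φ − θ_1 − θ_2 = -45.0076° (wrapped to (-180°,180°])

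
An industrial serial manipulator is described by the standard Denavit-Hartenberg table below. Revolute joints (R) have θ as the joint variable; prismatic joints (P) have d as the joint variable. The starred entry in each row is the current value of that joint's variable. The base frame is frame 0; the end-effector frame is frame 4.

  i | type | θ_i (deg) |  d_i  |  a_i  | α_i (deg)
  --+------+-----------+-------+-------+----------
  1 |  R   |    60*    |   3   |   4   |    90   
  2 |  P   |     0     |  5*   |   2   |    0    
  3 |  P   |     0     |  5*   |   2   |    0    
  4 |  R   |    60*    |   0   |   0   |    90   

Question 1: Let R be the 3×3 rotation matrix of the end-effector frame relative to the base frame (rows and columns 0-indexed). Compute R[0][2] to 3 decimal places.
0.433

End-effector z-axis (col 2 of R) = (0.4330,0.7500,-0.5000)
R[0][2] = 0.4330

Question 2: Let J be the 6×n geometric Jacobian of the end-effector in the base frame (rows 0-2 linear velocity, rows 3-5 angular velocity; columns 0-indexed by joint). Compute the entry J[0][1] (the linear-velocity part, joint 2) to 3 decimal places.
0.866

prismatic axis z_1 = (0.8660,-0.5000,0.0000)
J_v[:, 1] = z_1; J_ω[:, 1] = (0,0,0)
entry J[0][1] = 0.8660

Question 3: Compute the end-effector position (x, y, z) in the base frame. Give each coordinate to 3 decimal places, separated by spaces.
after link 1: o_1 = (2.0000, 3.4641, 3.0000)
after link 2: o_2 = (7.3301, 2.6962, 3.0000)
after link 3: o_3 = (12.6603, 1.9282, 3.0000)
after link 4: o_4 = (12.6603, 1.9282, 3.0000)

12.660 1.928 3.000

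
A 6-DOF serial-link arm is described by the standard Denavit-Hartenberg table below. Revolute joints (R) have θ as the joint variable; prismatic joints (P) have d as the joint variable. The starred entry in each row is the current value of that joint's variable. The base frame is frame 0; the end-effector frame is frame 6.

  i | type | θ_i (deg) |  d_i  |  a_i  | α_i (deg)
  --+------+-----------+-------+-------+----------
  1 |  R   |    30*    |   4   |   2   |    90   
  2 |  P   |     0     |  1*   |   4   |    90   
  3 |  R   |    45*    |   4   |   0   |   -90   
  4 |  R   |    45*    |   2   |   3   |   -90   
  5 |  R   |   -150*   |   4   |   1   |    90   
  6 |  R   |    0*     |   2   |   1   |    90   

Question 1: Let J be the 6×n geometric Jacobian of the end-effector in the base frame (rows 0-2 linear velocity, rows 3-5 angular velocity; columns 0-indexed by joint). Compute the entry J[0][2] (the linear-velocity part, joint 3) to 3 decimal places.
-0.542

axis z_2 = (0.0000,-0.0000,-1.0000); lever o_n−o_2 = (-2.8772,-0.5417,-0.9821)
cross product → J_v[:, 2] = (-0.5417,2.8772,-0.0000)
J_ω[:, 2] = z_2
entry J[0][2] = -0.5417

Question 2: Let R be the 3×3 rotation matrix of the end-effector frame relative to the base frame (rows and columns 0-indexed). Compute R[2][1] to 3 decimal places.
End-effector y-axis (col 1 of R) = (-0.1174,0.9280,-0.3536)
R[2][1] = -0.3536

-0.354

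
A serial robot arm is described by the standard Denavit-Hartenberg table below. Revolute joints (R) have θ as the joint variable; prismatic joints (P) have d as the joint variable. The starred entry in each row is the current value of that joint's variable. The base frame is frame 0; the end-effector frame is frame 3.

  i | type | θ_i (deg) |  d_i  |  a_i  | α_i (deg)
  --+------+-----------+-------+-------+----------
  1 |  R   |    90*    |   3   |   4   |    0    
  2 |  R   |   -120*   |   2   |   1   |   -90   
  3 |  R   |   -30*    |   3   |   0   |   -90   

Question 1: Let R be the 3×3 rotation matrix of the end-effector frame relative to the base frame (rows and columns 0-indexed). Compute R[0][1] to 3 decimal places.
End-effector y-axis (col 1 of R) = (-0.5000,-0.8660,-0.0000)
R[0][1] = -0.5000

-0.500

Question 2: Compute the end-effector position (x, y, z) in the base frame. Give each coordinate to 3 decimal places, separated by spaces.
after link 1: o_1 = (0.0000, 4.0000, 3.0000)
after link 2: o_2 = (0.8660, 3.5000, 5.0000)
after link 3: o_3 = (2.3660, 6.0981, 5.0000)

2.366 6.098 5.000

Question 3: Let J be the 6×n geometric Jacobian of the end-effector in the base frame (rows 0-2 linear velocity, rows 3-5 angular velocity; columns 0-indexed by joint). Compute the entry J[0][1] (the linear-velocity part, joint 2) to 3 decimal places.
axis z_1 = (0.0000,0.0000,1.0000); lever o_n−o_1 = (2.3660,2.0981,2.0000)
cross product → J_v[:, 1] = (-2.0981,2.3660,0.0000)
J_ω[:, 1] = z_1
entry J[0][1] = -2.0981

-2.098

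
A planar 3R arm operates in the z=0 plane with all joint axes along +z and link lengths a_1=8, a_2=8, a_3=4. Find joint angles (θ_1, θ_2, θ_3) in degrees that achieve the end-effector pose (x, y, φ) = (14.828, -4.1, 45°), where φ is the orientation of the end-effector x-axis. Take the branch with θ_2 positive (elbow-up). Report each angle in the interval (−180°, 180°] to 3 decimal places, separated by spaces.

-60.004 60.004 45.000

wrist centre = target − a_3·(cos φ, sin φ) = (11.9996, -6.9284)
cos θ_2 = (191.9929−8²−8²)/(2·8·8) = 0.4999; θ_2 = 60.0037° (elbow-up)
β = atan2(-6.9284,11.9996) = -30.0017°; ψ = atan2(6.9285,11.9996) = 30.0018°
θ_1 = β − ψ = -60.0035°
θ_3 = φ − θ_1 − θ_2 = 44.9998° (wrapped to (-180°,180°])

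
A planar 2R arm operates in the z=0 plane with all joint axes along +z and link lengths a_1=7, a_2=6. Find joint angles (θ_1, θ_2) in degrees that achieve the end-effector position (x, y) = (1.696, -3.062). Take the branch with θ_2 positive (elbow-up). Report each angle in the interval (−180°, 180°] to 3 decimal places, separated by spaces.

-120.001 150.002

cos θ_2 = (12.2523−7²−6²)/(2·7·6) = -0.8660; θ_2 = 150.0022° (elbow-up)
β = atan2(-3.0620,1.6960) = -61.0185°; ψ = atan2(2.9998,1.8037) = 58.9822°
θ_1 = β − ψ = -120.0007°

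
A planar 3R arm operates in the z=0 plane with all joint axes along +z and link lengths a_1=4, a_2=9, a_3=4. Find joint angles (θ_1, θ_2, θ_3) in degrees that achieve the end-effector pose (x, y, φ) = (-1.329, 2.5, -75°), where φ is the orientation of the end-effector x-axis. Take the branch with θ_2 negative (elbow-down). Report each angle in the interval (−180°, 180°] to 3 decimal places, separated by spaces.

wrist centre = target − a_3·(cos φ, sin φ) = (-2.3643, 6.3637)
cos θ_2 = (46.0865−4²−9²)/(2·4·9) = -0.7071; θ_2 = -135.0020° (elbow-down)
β = atan2(6.3637,-2.3643) = 110.3813°; ψ = atan2(-6.3637,-2.3642) = -110.3805°
θ_1 = β − ψ = 220.7618°
θ_3 = φ − θ_1 − θ_2 = -160.7598° (wrapped to (-180°,180°])

-139.238 -135.002 -160.760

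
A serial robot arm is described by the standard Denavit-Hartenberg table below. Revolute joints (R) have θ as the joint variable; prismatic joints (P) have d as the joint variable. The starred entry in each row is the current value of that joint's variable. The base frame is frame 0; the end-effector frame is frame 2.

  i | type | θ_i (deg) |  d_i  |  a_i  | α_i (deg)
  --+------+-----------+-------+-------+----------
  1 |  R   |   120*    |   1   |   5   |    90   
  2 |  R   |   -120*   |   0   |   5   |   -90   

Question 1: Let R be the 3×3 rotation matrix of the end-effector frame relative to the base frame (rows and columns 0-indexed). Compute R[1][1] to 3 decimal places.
-0.500

End-effector y-axis (col 1 of R) = (-0.8660,-0.5000,-0.0000)
R[1][1] = -0.5000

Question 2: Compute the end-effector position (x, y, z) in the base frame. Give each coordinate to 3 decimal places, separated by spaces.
after link 1: o_1 = (-2.5000, 4.3301, 1.0000)
after link 2: o_2 = (-1.2500, 2.1651, -3.3301)

-1.250 2.165 -3.330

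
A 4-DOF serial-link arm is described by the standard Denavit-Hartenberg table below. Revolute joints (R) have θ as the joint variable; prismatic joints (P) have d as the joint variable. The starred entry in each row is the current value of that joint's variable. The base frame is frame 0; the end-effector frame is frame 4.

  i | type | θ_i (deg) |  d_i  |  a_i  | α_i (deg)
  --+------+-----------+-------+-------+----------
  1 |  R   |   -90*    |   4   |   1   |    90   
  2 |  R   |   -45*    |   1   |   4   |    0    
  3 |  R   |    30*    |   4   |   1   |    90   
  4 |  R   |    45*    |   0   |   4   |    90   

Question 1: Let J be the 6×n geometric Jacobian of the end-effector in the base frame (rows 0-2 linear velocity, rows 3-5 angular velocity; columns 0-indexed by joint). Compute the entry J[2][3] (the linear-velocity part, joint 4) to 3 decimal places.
axis z_3 = (-0.0000,0.2588,-0.9659); lever o_n−o_3 = (-2.8284,-2.7321,-0.7321)
cross product → J_v[:, 3] = (-2.8284,2.7321,0.7321)
J_ω[:, 3] = z_3
entry J[2][3] = 0.7321

0.732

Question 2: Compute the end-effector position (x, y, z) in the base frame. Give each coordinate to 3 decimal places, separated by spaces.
-7.828 -7.526 0.181

after link 1: o_1 = (0.0000, -1.0000, 4.0000)
after link 2: o_2 = (-1.0000, -3.8284, 1.1716)
after link 3: o_3 = (-5.0000, -4.7944, 0.9128)
after link 4: o_4 = (-7.8284, -7.5264, 0.1807)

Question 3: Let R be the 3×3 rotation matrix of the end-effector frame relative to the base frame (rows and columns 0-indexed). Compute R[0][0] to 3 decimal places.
-0.707

End-effector x-axis (col 0 of R) = (-0.7071,-0.6830,-0.1830)
R[0][0] = -0.7071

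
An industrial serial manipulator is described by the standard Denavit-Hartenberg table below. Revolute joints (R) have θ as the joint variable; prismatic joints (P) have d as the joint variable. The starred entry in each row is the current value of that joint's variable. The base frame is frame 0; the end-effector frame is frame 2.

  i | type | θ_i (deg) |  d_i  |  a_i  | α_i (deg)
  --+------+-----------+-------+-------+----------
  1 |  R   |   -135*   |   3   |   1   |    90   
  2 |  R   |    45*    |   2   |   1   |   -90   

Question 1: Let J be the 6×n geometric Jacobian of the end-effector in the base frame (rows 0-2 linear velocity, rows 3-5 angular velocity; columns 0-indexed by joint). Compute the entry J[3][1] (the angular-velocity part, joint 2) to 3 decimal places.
axis z_1 = (-0.7071,0.7071,0.0000); lever o_n−o_1 = (-1.9142,0.9142,0.7071)
cross product → J_v[:, 1] = (0.5000,0.5000,0.7071)
J_ω[:, 1] = z_1
entry J[3][1] = -0.7071

-0.707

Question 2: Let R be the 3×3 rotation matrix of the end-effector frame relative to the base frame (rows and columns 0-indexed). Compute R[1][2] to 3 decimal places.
End-effector z-axis (col 2 of R) = (0.5000,0.5000,0.7071)
R[1][2] = 0.5000

0.500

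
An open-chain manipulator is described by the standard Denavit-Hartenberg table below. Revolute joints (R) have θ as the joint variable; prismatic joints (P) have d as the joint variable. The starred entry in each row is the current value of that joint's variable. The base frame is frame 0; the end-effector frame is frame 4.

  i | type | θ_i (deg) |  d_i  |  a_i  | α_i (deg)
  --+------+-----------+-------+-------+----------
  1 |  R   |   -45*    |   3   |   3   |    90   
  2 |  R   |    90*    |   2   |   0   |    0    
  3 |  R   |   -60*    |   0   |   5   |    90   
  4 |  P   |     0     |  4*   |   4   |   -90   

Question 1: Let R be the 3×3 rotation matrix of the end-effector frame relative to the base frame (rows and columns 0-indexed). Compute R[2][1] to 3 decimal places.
End-effector y-axis (col 1 of R) = (-0.3536,0.3536,0.8660)
R[2][1] = 0.8660

0.866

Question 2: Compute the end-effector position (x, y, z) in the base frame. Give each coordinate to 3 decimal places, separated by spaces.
after link 1: o_1 = (2.1213, -2.1213, 3.0000)
after link 2: o_2 = (0.7071, -3.5355, 3.0000)
after link 3: o_3 = (3.7690, -6.5974, 5.5000)
after link 4: o_4 = (7.6327, -10.4611, 4.0359)

7.633 -10.461 4.036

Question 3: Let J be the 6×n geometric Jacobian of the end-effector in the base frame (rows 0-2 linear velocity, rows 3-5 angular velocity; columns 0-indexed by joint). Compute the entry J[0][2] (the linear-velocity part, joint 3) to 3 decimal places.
-0.732

axis z_2 = (-0.7071,-0.7071,0.0000); lever o_n−o_2 = (6.9256,-6.9256,1.0359)
cross product → J_v[:, 2] = (-0.7325,0.7325,9.7942)
J_ω[:, 2] = z_2
entry J[0][2] = -0.7325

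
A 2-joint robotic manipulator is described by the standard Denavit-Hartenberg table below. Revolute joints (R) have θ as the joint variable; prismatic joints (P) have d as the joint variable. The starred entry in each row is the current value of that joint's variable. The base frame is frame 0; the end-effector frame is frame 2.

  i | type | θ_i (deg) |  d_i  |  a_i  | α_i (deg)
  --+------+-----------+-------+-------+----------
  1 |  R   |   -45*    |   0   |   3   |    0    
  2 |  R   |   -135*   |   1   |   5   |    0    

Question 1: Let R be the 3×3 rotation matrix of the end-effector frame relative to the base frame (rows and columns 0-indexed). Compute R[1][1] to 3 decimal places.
-1.000

End-effector y-axis (col 1 of R) = (0.0000,-1.0000,0.0000)
R[1][1] = -1.0000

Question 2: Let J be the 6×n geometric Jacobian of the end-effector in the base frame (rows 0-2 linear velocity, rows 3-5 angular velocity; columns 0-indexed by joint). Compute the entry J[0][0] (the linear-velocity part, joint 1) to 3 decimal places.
axis z_0 = ẑ; lever o_n−o_0 = (-2.8787,-2.1213,1.0000)
cross product → J_v[:, 0] = (2.1213,-2.8787,0.0000)
J_ω[:, 0] = z_0
entry J[0][0] = 2.1213

2.121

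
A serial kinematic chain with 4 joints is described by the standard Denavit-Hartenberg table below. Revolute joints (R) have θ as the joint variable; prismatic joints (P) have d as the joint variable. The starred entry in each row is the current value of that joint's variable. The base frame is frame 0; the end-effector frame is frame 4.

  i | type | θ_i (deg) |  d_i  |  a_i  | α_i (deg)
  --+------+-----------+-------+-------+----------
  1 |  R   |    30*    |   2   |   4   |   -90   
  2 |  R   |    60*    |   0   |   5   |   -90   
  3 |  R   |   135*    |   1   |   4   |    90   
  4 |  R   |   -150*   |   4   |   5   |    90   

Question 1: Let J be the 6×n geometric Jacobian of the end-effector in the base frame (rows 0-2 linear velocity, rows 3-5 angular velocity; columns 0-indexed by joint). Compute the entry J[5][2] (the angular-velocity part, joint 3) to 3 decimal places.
axis z_2 = (-0.7500,-0.4330,-0.5000); lever o_n−o_2 = (3.7483,-0.8323,-1.9017)
cross product → J_v[:, 2] = (0.4073,-3.3004,2.2473)
J_ω[:, 2] = z_2
entry J[5][2] = -0.5000

-0.500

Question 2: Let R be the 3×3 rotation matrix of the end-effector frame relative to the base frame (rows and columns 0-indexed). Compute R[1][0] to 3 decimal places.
End-effector x-axis (col 0 of R) = (0.3340,0.8999,-0.2803)
R[1][0] = 0.8999

0.900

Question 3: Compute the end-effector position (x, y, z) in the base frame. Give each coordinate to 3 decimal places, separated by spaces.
9.377 2.418 -4.232

after link 1: o_1 = (3.4641, 2.0000, 2.0000)
after link 2: o_2 = (5.6292, 3.2500, -2.3301)
after link 3: o_3 = (5.0686, -0.3396, -0.3806)
after link 4: o_4 = (9.3775, 2.4177, -4.2318)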